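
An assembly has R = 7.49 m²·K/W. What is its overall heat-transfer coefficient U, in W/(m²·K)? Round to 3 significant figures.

U = 1/R = 1/7.49 = 0.1335

0.134 W/(m²·K)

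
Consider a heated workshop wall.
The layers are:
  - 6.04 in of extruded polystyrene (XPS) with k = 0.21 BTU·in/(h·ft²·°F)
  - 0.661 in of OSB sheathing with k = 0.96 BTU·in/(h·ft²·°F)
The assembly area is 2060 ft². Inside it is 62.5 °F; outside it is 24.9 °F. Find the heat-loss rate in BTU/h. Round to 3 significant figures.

2630 BTU/h

6.04/0.21 = 28.76
0.661/0.96 = 0.6885
R_total = 28.76 + 0.6885 = 29.45 ft²·°F·h/BTU
Q = A·ΔT/R = 2060 × (62.5 − 24.9) / 29.45 = 2630 BTU/h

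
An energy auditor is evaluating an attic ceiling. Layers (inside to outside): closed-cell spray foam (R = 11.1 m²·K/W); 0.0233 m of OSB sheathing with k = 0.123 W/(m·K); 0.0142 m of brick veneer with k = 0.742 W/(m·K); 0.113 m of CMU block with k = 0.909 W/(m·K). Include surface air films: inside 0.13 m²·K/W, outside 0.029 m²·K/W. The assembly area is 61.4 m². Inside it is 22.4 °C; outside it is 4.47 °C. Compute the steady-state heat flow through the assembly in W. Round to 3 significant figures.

95.0 W

0.0233/0.123 = 0.1894
0.0142/0.742 = 0.01914
0.113/0.909 = 0.1243
R_total = 0.13 + 11.1 + 0.1894 + 0.01914 + 0.1243 + 0.029 = 11.59 m²·K/W
Q = A·ΔT/R = 61.4 × (22.4 − 4.47) / 11.59 = 94.97 W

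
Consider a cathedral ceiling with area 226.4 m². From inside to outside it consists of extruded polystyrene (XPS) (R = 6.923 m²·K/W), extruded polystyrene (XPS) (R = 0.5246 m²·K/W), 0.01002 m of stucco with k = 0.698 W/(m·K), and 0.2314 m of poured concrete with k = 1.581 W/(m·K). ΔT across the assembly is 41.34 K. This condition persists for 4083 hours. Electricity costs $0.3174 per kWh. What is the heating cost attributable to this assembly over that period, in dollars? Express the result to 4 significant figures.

0.01002/0.698 = 0.014355
0.2314/1.581 = 0.14636
R_total = 6.923 + 0.5246 + 0.014355 + 0.14636 = 7.6083 m²·K/W
Q = 226.4 × 41.34 / 7.6083 = 1230.2 W
E = 1230.2 W × 4083 h / 1000 = 5022.7 kWh
Cost = 5022.7 × 0.3174 = $1594.2

1594 dollars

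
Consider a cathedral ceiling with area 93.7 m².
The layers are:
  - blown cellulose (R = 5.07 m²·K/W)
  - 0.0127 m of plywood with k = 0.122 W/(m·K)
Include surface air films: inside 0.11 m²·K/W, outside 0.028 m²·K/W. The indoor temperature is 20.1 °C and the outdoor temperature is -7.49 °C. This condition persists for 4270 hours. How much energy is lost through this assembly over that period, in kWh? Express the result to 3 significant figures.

2080 kWh

0.0127/0.122 = 0.1041
R_total = 0.11 + 5.07 + 0.1041 + 0.028 = 5.312 m²·K/W
Q = 93.7 × (20.1 − (-7.49)) / 5.312 = 486.7 W
E = 486.7 W × 4270 h / 1000 = 2078 kWh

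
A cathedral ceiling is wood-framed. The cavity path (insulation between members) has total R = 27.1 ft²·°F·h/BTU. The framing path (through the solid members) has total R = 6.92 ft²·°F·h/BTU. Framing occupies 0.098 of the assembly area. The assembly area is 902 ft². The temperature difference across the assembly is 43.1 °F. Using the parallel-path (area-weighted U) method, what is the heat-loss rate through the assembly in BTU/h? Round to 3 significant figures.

U_eff = 0.902/27.1 + 0.098/6.92 = 0.03328 + 0.01416 = 0.04745
R_eff = 1/U_eff = 21.08 ft²·°F·h/BTU
Q = 902 × 43.1 / 21.08 = 1845 BTU/h

1840 BTU/h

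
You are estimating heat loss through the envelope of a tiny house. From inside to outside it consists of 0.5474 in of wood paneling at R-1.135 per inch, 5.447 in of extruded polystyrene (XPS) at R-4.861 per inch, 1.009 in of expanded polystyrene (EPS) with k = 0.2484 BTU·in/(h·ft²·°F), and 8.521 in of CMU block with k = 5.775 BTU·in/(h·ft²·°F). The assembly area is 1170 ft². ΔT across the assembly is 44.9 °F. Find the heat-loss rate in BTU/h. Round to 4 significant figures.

1610 BTU/h

0.5474 × 1.135 = 0.6213
5.447 × 4.861 = 26.478
1.009/0.2484 = 4.062
8.521/5.775 = 1.4755
R_total = 0.6213 + 26.478 + 4.062 + 1.4755 = 32.637 ft²·°F·h/BTU
Q = A·ΔT/R = 1170 × 44.9 / 32.637 = 1609.6 BTU/h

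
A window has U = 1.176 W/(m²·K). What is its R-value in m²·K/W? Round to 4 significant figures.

0.8503 m²·K/W

R = 1/U = 1/1.176 = 0.85034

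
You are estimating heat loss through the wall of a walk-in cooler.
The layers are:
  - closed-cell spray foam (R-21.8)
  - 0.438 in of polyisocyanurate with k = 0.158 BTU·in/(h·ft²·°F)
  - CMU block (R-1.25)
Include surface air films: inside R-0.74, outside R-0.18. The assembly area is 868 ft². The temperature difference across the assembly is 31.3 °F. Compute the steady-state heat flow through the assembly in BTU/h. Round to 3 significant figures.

1020 BTU/h

0.438/0.158 = 2.772
R_total = 0.74 + 21.8 + 2.772 + 1.25 + 0.18 = 26.74 ft²·°F·h/BTU
Q = A·ΔT/R = 868 × 31.3 / 26.74 = 1016 BTU/h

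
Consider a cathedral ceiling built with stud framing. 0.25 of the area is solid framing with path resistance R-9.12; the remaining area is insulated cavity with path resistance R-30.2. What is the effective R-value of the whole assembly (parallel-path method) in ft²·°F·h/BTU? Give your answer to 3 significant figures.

U_eff = 0.75/30.2 + 0.25/9.12 = 0.02483 + 0.02741 = 0.05225
R_eff = 1/U_eff = 19.14 ft²·°F·h/BTU

19.1 ft²·°F·h/BTU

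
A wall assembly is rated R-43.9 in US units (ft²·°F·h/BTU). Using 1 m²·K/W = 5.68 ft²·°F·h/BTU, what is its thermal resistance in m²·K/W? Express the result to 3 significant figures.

R_SI = 43.9/5.68 = 7.729

7.73 m²·K/W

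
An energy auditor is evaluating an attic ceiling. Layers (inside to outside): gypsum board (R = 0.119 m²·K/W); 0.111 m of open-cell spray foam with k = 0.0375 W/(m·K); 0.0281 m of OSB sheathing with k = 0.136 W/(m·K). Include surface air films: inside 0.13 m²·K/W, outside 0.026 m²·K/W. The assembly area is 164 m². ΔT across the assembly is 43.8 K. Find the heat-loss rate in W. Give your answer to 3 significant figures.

0.111/0.0375 = 2.96
0.0281/0.136 = 0.2066
R_total = 0.13 + 0.119 + 2.96 + 0.2066 + 0.026 = 3.442 m²·K/W
Q = A·ΔT/R = 164 × 43.8 / 3.442 = 2087 W

2090 W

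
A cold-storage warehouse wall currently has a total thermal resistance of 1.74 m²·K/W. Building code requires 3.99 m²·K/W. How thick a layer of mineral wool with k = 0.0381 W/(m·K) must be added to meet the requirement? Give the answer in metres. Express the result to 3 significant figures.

0.0857 m

ΔR = 3.99 − 1.74 = 2.25 m²·K/W
L = ΔR × k = 2.25 × 0.0381 = 0.08573 m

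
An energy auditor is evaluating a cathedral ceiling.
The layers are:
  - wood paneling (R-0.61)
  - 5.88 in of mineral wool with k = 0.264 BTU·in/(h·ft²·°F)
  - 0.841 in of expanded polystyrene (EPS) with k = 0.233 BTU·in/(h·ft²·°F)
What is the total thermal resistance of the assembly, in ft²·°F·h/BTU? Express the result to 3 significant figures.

5.88/0.264 = 22.27
0.841/0.233 = 3.609
R_total = 0.61 + 22.27 + 3.609 = 26.49 ft²·°F·h/BTU

26.5 ft²·°F·h/BTU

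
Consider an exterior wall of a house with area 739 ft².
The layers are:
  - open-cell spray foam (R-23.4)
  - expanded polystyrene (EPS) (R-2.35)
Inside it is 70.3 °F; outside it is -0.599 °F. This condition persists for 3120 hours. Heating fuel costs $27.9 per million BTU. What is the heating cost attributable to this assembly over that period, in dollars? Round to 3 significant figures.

R_total = 23.4 + 2.35 = 25.75 ft²·°F·h/BTU
Q = 739 × (70.3 − (-0.599)) / 25.75 = 2035 BTU/h
E = 2035 × 3120 = 6348000 BTU
Cost = 6348000/10⁶ × 27.9 = $177.1

177 dollars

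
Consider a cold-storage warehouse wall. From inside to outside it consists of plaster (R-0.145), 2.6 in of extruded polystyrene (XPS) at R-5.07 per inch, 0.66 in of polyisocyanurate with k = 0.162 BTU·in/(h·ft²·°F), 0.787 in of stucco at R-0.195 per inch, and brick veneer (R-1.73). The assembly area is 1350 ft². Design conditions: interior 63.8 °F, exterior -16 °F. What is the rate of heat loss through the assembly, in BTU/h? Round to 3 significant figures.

2.6 × 5.07 = 13.18
0.66/0.162 = 4.074
0.787 × 0.195 = 0.1535
R_total = 0.145 + 13.18 + 4.074 + 0.1535 + 1.73 = 19.28 ft²·°F·h/BTU
Q = A·ΔT/R = 1350 × (63.8 − (-16)) / 19.28 = 5586 BTU/h

5590 BTU/h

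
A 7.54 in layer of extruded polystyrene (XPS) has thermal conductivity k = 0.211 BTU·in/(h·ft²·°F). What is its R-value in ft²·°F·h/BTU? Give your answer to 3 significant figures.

R = L/k = 7.54/0.211 = 35.73 ft²·°F·h/BTU

35.7 ft²·°F·h/BTU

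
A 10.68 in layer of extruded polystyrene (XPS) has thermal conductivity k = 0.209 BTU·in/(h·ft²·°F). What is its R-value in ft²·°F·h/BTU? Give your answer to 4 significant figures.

51.10 ft²·°F·h/BTU

R = L/k = 10.68/0.209 = 51.1 ft²·°F·h/BTU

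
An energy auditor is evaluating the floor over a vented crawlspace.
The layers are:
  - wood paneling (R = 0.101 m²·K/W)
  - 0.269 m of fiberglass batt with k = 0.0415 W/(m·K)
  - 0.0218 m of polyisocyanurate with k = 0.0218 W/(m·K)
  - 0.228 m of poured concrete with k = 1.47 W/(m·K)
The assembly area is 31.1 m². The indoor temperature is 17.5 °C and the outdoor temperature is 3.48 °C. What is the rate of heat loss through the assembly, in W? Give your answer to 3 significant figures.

0.269/0.0415 = 6.482
0.0218/0.0218 = 1
0.228/1.47 = 0.1551
R_total = 0.101 + 6.482 + 1 + 0.1551 = 7.738 m²·K/W
Q = A·ΔT/R = 31.1 × (17.5 − 3.48) / 7.738 = 56.35 W

56.3 W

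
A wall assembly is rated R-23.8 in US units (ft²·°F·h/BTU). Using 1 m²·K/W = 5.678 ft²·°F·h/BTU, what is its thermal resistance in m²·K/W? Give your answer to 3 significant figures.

4.19 m²·K/W

R_SI = 23.8/5.678 = 4.192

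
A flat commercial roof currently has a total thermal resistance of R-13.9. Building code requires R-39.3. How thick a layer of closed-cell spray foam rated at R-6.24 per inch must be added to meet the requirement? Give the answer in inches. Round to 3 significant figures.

ΔR = 39.3 − 13.9 = 25.4 ft²·°F·h/BTU
L = ΔR / (R/in) = 25.4/6.24 = 4.071 in

4.07 in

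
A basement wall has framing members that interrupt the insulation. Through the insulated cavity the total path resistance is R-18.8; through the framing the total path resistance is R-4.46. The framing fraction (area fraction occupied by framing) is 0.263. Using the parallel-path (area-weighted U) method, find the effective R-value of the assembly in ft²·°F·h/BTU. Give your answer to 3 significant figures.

10.2 ft²·°F·h/BTU

U_eff = 0.737/18.8 + 0.263/4.46 = 0.0392 + 0.05897 = 0.09817
R_eff = 1/U_eff = 10.19 ft²·°F·h/BTU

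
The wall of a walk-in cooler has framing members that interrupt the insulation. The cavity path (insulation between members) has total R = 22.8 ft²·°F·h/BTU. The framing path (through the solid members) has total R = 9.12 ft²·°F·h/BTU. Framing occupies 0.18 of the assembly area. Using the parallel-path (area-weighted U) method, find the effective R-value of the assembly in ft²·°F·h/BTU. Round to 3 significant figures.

18.0 ft²·°F·h/BTU

U_eff = 0.82/22.8 + 0.18/9.12 = 0.03596 + 0.01974 = 0.0557
R_eff = 1/U_eff = 17.95 ft²·°F·h/BTU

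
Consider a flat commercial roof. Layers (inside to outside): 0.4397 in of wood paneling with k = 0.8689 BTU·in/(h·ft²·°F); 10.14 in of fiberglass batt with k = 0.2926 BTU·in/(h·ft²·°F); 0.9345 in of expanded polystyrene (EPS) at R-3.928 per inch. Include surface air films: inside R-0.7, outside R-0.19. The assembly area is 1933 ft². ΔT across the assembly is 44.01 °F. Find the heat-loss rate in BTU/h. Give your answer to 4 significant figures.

2142 BTU/h

0.4397/0.8689 = 0.50604
10.14/0.2926 = 34.655
0.9345 × 3.928 = 3.6707
R_total = 0.7 + 0.50604 + 34.655 + 3.6707 + 0.19 = 39.722 ft²·°F·h/BTU
Q = A·ΔT/R = 1933 × 44.01 / 39.722 = 2141.7 BTU/h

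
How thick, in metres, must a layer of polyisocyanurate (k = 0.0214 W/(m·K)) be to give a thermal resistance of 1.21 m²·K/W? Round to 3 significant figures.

0.0259 m

L = R·k = 1.21 × 0.0214 = 0.02589 m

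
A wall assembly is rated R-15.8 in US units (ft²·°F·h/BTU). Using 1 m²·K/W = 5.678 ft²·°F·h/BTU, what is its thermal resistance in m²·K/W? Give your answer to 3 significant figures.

R_SI = 15.8/5.678 = 2.783

2.78 m²·K/W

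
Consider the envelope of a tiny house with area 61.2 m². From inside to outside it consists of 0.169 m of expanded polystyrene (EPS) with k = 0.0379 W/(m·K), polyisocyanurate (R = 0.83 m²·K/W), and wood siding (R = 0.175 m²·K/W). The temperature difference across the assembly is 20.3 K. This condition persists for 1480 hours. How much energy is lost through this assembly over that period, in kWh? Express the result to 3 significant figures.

0.169/0.0379 = 4.459
R_total = 4.459 + 0.83 + 0.175 = 5.464 m²·K/W
Q = 61.2 × 20.3 / 5.464 = 227.4 W
E = 227.4 W × 1480 h / 1000 = 336.5 kWh

337 kWh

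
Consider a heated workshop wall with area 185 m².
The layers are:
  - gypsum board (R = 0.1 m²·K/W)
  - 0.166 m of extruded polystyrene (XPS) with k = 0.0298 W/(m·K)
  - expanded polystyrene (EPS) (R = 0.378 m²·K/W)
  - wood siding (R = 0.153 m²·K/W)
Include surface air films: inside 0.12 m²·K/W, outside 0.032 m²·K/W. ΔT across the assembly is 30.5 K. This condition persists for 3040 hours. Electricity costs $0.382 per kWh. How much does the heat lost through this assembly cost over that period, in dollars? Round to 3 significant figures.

0.166/0.0298 = 5.57
R_total = 0.12 + 0.1 + 5.57 + 0.378 + 0.153 + 0.032 = 6.353 m²·K/W
Q = 185 × 30.5 / 6.353 = 888.1 W
E = 888.1 W × 3040 h / 1000 = 2700 kWh
Cost = 2700 × 0.382 = $1031

1030 dollars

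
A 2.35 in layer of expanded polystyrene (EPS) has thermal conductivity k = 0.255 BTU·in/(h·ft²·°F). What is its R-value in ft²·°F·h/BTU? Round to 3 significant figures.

R = L/k = 2.35/0.255 = 9.216 ft²·°F·h/BTU

9.22 ft²·°F·h/BTU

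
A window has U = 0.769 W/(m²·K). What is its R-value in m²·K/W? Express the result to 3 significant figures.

R = 1/U = 1/0.769 = 1.3

1.30 m²·K/W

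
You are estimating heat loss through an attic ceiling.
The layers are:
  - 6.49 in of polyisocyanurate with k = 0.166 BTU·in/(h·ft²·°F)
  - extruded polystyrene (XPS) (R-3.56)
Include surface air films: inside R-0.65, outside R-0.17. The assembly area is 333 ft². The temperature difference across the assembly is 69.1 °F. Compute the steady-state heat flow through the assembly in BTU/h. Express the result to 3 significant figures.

6.49/0.166 = 39.1
R_total = 0.65 + 39.1 + 3.56 + 0.17 = 43.48 ft²·°F·h/BTU
Q = A·ΔT/R = 333 × 69.1 / 43.48 = 529.3 BTU/h

529 BTU/h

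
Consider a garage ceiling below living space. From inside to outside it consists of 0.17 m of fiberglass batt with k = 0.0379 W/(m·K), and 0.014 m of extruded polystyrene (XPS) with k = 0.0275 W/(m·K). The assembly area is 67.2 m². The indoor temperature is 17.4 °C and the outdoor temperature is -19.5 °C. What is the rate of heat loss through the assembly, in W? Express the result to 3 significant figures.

0.17/0.0379 = 4.485
0.014/0.0275 = 0.5091
R_total = 4.485 + 0.5091 = 4.995 m²·K/W
Q = A·ΔT/R = 67.2 × (17.4 − (-19.5)) / 4.995 = 496.5 W

496 W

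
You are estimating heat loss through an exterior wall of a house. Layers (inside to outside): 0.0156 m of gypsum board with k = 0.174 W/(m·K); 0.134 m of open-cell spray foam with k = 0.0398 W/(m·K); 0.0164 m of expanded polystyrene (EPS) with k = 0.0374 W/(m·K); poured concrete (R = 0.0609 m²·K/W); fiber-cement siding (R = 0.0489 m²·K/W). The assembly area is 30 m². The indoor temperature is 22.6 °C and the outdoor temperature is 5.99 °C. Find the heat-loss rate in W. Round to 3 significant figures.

124 W

0.0156/0.174 = 0.08966
0.134/0.0398 = 3.367
0.0164/0.0374 = 0.4385
R_total = 0.08966 + 3.367 + 0.4385 + 0.0609 + 0.0489 = 4.005 m²·K/W
Q = A·ΔT/R = 30 × (22.6 − 5.99) / 4.005 = 124.4 W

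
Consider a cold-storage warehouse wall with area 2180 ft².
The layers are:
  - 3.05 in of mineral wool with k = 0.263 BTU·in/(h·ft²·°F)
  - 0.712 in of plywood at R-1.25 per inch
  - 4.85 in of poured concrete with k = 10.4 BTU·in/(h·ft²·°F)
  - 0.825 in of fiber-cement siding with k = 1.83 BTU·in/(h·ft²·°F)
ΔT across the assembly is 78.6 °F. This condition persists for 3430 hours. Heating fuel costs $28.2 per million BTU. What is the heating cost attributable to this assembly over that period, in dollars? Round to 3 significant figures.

1240 dollars

3.05/0.263 = 11.6
0.712 × 1.25 = 0.89
4.85/10.4 = 0.4663
0.825/1.83 = 0.4508
R_total = 11.6 + 0.89 + 0.4663 + 0.4508 = 13.4 ft²·°F·h/BTU
Q = 2180 × 78.6 / 13.4 = 12780 BTU/h
E = 12780 × 3430 = 43850000 BTU
Cost = 43850000/10⁶ × 28.2 = $1236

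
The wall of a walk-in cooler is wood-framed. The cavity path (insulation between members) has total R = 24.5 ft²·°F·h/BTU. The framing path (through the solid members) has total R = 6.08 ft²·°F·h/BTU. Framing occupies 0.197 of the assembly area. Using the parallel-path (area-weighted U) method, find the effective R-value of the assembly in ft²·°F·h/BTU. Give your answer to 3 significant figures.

U_eff = 0.803/24.5 + 0.197/6.08 = 0.03278 + 0.0324 = 0.06518
R_eff = 1/U_eff = 15.34 ft²·°F·h/BTU

15.3 ft²·°F·h/BTU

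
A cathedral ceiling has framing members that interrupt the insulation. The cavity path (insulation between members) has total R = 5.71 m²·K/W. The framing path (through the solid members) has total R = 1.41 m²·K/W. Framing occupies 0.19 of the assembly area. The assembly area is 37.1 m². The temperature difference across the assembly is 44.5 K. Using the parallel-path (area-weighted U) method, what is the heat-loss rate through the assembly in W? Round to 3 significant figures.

457 W

U_eff = 0.81/5.71 + 0.19/1.41 = 0.1419 + 0.1348 = 0.2766
R_eff = 1/U_eff = 3.615 m²·K/W
Q = 37.1 × 44.5 / 3.615 = 456.7 W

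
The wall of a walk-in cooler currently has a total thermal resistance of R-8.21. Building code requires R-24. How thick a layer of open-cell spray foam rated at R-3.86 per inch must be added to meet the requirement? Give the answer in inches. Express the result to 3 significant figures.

ΔR = 24 − 8.21 = 15.79 ft²·°F·h/BTU
L = ΔR / (R/in) = 15.79/3.86 = 4.091 in

4.09 in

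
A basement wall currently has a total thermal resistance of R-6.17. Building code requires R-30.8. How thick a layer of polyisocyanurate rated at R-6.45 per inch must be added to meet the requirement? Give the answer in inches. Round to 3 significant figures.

ΔR = 30.8 − 6.17 = 24.63 ft²·°F·h/BTU
L = ΔR / (R/in) = 24.63/6.45 = 3.819 in

3.82 in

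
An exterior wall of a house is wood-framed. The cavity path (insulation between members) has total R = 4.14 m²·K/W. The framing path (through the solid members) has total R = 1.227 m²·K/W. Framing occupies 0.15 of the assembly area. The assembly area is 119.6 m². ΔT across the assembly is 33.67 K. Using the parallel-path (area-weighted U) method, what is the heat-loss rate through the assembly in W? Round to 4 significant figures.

1319 W

U_eff = 0.85/4.14 + 0.15/1.227 = 0.20531 + 0.12225 = 0.32756
R_eff = 1/U_eff = 3.0528 m²·K/W
Q = 119.6 × 33.67 / 3.0528 = 1319.1 W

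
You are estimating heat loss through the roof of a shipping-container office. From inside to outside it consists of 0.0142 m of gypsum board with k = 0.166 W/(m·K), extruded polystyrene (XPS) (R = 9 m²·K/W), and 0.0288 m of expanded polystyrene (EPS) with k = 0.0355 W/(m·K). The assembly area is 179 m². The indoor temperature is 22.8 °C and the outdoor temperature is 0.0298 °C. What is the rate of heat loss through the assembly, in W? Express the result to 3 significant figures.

412 W

0.0142/0.166 = 0.08554
0.0288/0.0355 = 0.8113
R_total = 0.08554 + 9 + 0.8113 = 9.897 m²·K/W
Q = A·ΔT/R = 179 × (22.8 − 0.0298) / 9.897 = 411.8 W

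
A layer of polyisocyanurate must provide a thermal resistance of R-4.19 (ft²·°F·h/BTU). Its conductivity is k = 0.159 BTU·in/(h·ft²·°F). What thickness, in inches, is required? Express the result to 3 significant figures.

L = R × k = 4.19 × 0.159 = 0.6662 in

0.666 in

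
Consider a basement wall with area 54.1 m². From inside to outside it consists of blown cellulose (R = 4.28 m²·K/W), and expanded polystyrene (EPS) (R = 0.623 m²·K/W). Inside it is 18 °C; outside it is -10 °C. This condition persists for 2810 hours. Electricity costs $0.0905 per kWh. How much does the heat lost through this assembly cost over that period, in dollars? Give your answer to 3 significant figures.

R_total = 4.28 + 0.623 = 4.903 m²·K/W
Q = 54.1 × (18 − (-10)) / 4.903 = 309 W
E = 309 W × 2810 h / 1000 = 868.2 kWh
Cost = 868.2 × 0.0905 = $78.57

78.6 dollars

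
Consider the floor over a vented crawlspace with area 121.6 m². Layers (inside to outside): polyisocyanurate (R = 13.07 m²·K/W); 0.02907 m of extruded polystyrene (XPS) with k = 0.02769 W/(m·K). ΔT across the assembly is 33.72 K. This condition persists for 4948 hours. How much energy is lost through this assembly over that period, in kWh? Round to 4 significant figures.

0.02907/0.02769 = 1.0498
R_total = 13.07 + 1.0498 = 14.12 m²·K/W
Q = 121.6 × 33.72 / 14.12 = 290.4 W
E = 290.4 W × 4948 h / 1000 = 1436.9 kWh

1437 kWh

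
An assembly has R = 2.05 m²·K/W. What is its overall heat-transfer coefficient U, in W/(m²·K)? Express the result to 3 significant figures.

U = 1/R = 1/2.05 = 0.4878

0.488 W/(m²·K)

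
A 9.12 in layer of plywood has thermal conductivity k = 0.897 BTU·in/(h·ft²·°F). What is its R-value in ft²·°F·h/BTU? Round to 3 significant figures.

R = L/k = 9.12/0.897 = 10.17 ft²·°F·h/BTU

10.2 ft²·°F·h/BTU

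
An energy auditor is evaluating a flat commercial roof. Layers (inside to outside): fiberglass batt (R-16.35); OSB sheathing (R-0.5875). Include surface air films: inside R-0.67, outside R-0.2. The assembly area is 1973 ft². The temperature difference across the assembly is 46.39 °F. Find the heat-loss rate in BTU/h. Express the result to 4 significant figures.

5140 BTU/h

R_total = 0.67 + 16.35 + 0.5875 + 0.2 = 17.808 ft²·°F·h/BTU
Q = A·ΔT/R = 1973 × 46.39 / 17.808 = 5139.8 BTU/h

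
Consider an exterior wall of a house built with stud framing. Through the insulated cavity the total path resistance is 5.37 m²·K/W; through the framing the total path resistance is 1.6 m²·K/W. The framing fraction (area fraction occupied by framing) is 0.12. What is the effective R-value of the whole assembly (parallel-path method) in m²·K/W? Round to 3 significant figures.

U_eff = 0.88/5.37 + 0.12/1.6 = 0.1639 + 0.075 = 0.2389
R_eff = 1/U_eff = 4.186 m²·K/W

4.19 m²·K/W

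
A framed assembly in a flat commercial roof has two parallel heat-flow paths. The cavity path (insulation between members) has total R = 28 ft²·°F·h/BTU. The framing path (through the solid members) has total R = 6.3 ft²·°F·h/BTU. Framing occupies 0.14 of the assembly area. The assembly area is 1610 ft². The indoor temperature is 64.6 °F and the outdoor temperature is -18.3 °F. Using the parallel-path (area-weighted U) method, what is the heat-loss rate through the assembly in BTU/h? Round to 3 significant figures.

U_eff = 0.86/28 + 0.14/6.3 = 0.03071 + 0.02222 = 0.05294
R_eff = 1/U_eff = 18.89 ft²·°F·h/BTU
Q = 1610 × (64.6 − (-18.3)) / 18.89 = 7065 BTU/h

7070 BTU/h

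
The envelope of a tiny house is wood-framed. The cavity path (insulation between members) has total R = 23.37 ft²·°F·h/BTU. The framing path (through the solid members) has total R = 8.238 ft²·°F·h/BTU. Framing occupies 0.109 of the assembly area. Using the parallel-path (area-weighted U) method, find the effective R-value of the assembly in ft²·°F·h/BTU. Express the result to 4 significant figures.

U_eff = 0.891/23.37 + 0.109/8.238 = 0.038126 + 0.013231 = 0.051357
R_eff = 1/U_eff = 19.471 ft²·°F·h/BTU

19.47 ft²·°F·h/BTU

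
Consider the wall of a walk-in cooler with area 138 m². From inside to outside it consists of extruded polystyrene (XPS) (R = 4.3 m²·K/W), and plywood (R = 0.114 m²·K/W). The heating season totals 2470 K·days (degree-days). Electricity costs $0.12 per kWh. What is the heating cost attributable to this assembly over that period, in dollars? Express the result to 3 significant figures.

222 dollars

R_total = 4.3 + 0.114 = 4.414 m²·K/W
E = A × HDD × 24 / R / 1000 = 138 × 2470 × 24 / 4.414 / 1000 = 1853 kWh
Cost = 1853 × 0.12 = $222.4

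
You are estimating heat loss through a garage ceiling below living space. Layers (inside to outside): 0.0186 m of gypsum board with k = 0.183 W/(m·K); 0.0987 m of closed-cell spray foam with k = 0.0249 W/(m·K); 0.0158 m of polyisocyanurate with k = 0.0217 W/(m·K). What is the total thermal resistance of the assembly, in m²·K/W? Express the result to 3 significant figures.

4.79 m²·K/W

0.0186/0.183 = 0.1016
0.0987/0.0249 = 3.964
0.0158/0.0217 = 0.7281
R_total = 0.1016 + 3.964 + 0.7281 = 4.794 m²·K/W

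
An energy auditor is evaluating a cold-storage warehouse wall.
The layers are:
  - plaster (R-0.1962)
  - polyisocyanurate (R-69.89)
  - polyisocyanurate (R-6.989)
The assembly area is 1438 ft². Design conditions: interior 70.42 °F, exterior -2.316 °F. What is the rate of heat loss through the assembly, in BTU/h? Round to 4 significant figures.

1357 BTU/h

R_total = 0.1962 + 69.89 + 6.989 = 77.075 ft²·°F·h/BTU
Q = A·ΔT/R = 1438 × (70.42 − (-2.316)) / 77.075 = 1357 BTU/h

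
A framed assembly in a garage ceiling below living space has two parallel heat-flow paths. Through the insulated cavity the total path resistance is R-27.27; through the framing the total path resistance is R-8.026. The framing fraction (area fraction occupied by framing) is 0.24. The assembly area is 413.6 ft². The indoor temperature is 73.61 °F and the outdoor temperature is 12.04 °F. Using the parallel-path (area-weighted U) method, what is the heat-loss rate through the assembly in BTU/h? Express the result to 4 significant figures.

1471 BTU/h

U_eff = 0.76/27.27 + 0.24/8.026 = 0.027869 + 0.029903 = 0.057772
R_eff = 1/U_eff = 17.309 ft²·°F·h/BTU
Q = 413.6 × (73.61 − 12.04) / 17.309 = 1471.2 BTU/h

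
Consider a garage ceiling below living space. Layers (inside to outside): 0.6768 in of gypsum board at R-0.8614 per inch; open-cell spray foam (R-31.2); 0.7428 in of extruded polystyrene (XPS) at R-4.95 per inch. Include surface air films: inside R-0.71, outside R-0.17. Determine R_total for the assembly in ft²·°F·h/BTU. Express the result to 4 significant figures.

0.6768 × 0.8614 = 0.583
0.7428 × 4.95 = 3.6769
R_total = 0.71 + 0.583 + 31.2 + 3.6769 + 0.17 = 36.34 ft²·°F·h/BTU

36.34 ft²·°F·h/BTU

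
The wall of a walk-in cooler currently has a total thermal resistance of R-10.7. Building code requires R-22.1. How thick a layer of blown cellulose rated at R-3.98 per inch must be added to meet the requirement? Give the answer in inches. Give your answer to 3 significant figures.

2.86 in

ΔR = 22.1 − 10.7 = 11.4 ft²·°F·h/BTU
L = ΔR / (R/in) = 11.4/3.98 = 2.864 in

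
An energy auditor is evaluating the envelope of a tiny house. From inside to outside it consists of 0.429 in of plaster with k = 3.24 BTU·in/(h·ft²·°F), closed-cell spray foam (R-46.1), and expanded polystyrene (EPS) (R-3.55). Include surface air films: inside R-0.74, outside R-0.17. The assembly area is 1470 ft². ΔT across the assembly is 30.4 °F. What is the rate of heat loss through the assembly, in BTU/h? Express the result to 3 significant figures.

0.429/3.24 = 0.1324
R_total = 0.74 + 0.1324 + 46.1 + 3.55 + 0.17 = 50.69 ft²·°F·h/BTU
Q = A·ΔT/R = 1470 × 30.4 / 50.69 = 881.6 BTU/h

882 BTU/h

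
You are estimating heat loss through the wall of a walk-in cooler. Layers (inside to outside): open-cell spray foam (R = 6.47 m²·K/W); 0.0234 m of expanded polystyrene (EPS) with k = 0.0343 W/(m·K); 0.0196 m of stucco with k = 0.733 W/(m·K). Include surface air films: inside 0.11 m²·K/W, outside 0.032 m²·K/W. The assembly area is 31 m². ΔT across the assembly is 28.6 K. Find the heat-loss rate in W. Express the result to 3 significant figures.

0.0234/0.0343 = 0.6822
0.0196/0.733 = 0.02674
R_total = 0.11 + 6.47 + 0.6822 + 0.02674 + 0.032 = 7.321 m²·K/W
Q = A·ΔT/R = 31 × 28.6 / 7.321 = 121.1 W

121 W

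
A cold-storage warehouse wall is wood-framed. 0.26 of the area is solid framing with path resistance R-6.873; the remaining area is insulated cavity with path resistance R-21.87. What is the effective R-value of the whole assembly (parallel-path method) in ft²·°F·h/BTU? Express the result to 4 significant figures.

U_eff = 0.74/21.87 + 0.26/6.873 = 0.033836 + 0.037829 = 0.071665
R_eff = 1/U_eff = 13.954 ft²·°F·h/BTU

13.95 ft²·°F·h/BTU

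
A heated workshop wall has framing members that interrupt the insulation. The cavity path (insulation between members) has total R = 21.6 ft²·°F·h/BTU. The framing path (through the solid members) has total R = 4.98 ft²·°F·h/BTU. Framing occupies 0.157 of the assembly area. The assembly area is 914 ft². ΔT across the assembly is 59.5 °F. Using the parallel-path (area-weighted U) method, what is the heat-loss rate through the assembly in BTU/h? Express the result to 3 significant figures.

3840 BTU/h

U_eff = 0.843/21.6 + 0.157/4.98 = 0.03903 + 0.03153 = 0.07055
R_eff = 1/U_eff = 14.17 ft²·°F·h/BTU
Q = 914 × 59.5 / 14.17 = 3837 BTU/h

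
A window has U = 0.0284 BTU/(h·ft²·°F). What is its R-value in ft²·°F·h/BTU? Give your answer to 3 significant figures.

R = 1/U = 1/0.0284 = 35.21

35.2 ft²·°F·h/BTU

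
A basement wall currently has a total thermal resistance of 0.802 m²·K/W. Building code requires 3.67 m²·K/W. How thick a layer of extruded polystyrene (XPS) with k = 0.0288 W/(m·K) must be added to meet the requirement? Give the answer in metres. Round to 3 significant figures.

ΔR = 3.67 − 0.802 = 2.868 m²·K/W
L = ΔR × k = 2.868 × 0.0288 = 0.0826 m

0.0826 m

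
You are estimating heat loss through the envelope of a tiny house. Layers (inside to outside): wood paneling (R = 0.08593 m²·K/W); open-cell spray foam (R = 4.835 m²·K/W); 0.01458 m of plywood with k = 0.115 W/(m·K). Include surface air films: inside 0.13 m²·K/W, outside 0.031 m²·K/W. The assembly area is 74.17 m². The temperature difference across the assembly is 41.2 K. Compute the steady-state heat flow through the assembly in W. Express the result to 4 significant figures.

586.7 W

0.01458/0.115 = 0.12678
R_total = 0.13 + 0.08593 + 4.835 + 0.12678 + 0.031 = 5.2087 m²·K/W
Q = A·ΔT/R = 74.17 × 41.2 / 5.2087 = 586.67 W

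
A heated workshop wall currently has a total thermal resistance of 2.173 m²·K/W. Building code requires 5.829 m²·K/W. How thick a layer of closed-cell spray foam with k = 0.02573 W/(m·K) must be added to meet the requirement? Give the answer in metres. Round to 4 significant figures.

0.09407 m

ΔR = 5.829 − 2.173 = 3.656 m²·K/W
L = ΔR × k = 3.656 × 0.02573 = 0.094069 m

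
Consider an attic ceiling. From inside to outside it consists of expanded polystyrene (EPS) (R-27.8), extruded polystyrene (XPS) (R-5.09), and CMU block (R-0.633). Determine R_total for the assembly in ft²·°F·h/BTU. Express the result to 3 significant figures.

33.5 ft²·°F·h/BTU

R_total = 27.8 + 5.09 + 0.633 = 33.52 ft²·°F·h/BTU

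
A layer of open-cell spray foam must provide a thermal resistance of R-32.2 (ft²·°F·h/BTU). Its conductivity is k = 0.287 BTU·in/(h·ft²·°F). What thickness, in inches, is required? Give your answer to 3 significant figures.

9.24 in

L = R × k = 32.2 × 0.287 = 9.241 in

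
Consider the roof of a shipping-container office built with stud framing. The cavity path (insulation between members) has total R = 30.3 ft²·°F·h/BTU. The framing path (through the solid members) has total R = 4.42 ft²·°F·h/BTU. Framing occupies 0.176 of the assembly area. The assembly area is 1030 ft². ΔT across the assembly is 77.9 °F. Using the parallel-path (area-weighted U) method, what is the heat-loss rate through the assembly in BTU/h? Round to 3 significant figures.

U_eff = 0.824/30.3 + 0.176/4.42 = 0.02719 + 0.03982 = 0.06701
R_eff = 1/U_eff = 14.92 ft²·°F·h/BTU
Q = 1030 × 77.9 / 14.92 = 5377 BTU/h

5380 BTU/h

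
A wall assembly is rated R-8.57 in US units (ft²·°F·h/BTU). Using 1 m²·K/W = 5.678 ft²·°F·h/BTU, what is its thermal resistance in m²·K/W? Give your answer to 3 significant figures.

R_SI = 8.57/5.678 = 1.509

1.51 m²·K/W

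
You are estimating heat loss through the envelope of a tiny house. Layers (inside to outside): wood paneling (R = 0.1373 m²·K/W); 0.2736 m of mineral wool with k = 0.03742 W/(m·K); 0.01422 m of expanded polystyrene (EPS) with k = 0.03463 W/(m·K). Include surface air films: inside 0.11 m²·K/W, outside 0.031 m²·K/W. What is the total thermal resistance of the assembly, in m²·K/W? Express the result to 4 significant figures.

0.2736/0.03742 = 7.3116
0.01422/0.03463 = 0.41063
R_total = 0.11 + 0.1373 + 7.3116 + 0.41063 + 0.031 = 8.0005 m²·K/W

8.001 m²·K/W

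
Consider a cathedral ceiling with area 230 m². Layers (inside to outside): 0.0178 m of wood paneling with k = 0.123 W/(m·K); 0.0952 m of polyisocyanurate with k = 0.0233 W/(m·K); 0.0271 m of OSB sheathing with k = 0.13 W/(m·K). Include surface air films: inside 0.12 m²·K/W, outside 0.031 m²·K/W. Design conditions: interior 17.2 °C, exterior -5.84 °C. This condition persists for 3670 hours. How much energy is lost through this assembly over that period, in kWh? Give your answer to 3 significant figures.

0.0178/0.123 = 0.1447
0.0952/0.0233 = 4.086
0.0271/0.13 = 0.2085
R_total = 0.12 + 0.1447 + 4.086 + 0.2085 + 0.031 = 4.59 m²·K/W
Q = 230 × (17.2 − (-5.84)) / 4.59 = 1155 W
E = 1155 W × 3670 h / 1000 = 4237 kWh

4240 kWh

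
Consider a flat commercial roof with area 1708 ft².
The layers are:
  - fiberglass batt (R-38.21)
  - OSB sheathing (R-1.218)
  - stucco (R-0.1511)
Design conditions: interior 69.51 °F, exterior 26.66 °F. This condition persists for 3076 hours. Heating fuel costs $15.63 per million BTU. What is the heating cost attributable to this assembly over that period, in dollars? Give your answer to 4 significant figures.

88.90 dollars

R_total = 38.21 + 1.218 + 0.1511 = 39.579 ft²·°F·h/BTU
Q = 1708 × (69.51 − 26.66) / 39.579 = 1849.2 BTU/h
E = 1849.2 × 3076 = 5688000 BTU
Cost = 5688000/10⁶ × 15.63 = $88.903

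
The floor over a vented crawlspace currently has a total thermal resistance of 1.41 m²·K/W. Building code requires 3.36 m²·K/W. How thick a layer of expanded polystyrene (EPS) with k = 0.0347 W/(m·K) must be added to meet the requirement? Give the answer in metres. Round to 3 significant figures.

0.0677 m

ΔR = 3.36 − 1.41 = 1.95 m²·K/W
L = ΔR × k = 1.95 × 0.0347 = 0.06767 m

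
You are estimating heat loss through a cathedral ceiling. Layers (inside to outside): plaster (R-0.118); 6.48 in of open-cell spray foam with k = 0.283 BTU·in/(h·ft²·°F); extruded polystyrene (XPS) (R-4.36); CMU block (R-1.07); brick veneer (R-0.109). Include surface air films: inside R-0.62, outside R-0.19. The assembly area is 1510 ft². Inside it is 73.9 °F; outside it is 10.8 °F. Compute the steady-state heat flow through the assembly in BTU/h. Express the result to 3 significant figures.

6.48/0.283 = 22.9
R_total = 0.62 + 0.118 + 22.9 + 4.36 + 1.07 + 0.109 + 0.19 = 29.36 ft²·°F·h/BTU
Q = A·ΔT/R = 1510 × (73.9 − 10.8) / 29.36 = 3245 BTU/h

3240 BTU/h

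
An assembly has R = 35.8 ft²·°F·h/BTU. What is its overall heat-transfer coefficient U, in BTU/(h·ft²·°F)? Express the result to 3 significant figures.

0.0279 BTU/(h·ft²·°F)

U = 1/R = 1/35.8 = 0.02793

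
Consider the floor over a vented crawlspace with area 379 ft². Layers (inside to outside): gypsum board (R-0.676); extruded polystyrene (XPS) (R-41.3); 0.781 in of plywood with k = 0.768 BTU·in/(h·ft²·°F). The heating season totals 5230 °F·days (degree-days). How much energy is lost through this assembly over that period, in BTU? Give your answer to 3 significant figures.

0.781/0.768 = 1.017
R_total = 0.676 + 41.3 + 1.017 = 42.99 ft²·°F·h/BTU
E = A × HDD × 24 / R = 379 × 5230 × 24 / 42.99 = 1107000 BTU

1110000 BTU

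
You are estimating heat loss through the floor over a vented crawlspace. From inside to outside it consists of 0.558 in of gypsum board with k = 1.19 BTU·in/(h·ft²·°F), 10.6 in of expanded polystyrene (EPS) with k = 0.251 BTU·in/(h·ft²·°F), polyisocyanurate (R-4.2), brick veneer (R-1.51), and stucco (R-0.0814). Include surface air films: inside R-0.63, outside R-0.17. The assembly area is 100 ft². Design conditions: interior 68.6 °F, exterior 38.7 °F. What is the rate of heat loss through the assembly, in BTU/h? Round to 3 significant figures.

60.7 BTU/h

0.558/1.19 = 0.4689
10.6/0.251 = 42.23
R_total = 0.63 + 0.4689 + 42.23 + 4.2 + 1.51 + 0.0814 + 0.17 = 49.29 ft²·°F·h/BTU
Q = A·ΔT/R = 100 × (68.6 − 38.7) / 49.29 = 60.66 BTU/h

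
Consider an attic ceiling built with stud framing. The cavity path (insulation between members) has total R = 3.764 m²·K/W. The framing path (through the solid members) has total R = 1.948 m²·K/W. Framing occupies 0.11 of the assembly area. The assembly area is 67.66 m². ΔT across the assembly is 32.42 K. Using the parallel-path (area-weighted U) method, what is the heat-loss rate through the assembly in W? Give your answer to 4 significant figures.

U_eff = 0.89/3.764 + 0.11/1.948 = 0.23645 + 0.056468 = 0.29292
R_eff = 1/U_eff = 3.4139 m²·K/W
Q = 67.66 × 32.42 / 3.4139 = 642.53 W

642.5 W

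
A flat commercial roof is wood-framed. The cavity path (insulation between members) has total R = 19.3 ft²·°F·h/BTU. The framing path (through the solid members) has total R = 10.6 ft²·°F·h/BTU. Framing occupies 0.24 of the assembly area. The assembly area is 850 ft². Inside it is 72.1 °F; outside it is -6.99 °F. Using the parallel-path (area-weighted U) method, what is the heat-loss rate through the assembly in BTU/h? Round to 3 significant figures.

4170 BTU/h

U_eff = 0.76/19.3 + 0.24/10.6 = 0.03938 + 0.02264 = 0.06202
R_eff = 1/U_eff = 16.12 ft²·°F·h/BTU
Q = 850 × (72.1 − (-6.99)) / 16.12 = 4169 BTU/h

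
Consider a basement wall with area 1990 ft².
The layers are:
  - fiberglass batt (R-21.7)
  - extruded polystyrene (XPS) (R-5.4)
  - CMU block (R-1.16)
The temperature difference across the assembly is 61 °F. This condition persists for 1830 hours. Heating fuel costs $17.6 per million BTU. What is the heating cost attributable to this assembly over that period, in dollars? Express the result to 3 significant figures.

138 dollars

R_total = 21.7 + 5.4 + 1.16 = 28.26 ft²·°F·h/BTU
Q = 1990 × 61 / 28.26 = 4295 BTU/h
E = 4295 × 1830 = 7861000 BTU
Cost = 7861000/10⁶ × 17.6 = $138.3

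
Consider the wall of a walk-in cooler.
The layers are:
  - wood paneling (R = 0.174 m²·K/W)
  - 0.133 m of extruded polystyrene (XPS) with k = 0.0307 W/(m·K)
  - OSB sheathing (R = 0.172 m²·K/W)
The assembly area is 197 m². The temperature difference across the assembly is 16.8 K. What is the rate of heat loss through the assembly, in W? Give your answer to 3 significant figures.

0.133/0.0307 = 4.332
R_total = 0.174 + 4.332 + 0.172 = 4.678 m²·K/W
Q = A·ΔT/R = 197 × 16.8 / 4.678 = 707.4 W

707 W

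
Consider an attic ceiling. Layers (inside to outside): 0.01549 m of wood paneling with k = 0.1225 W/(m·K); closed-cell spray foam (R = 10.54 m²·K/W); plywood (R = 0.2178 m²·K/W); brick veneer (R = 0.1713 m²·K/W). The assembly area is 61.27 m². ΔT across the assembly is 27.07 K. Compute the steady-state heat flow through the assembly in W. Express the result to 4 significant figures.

150.0 W

0.01549/0.1225 = 0.12645
R_total = 0.12645 + 10.54 + 0.2178 + 0.1713 = 11.056 m²·K/W
Q = A·ΔT/R = 61.27 × 27.07 / 11.056 = 150.02 W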